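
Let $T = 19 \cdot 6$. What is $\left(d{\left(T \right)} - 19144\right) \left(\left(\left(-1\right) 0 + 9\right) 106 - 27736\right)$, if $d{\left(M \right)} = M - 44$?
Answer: $510839868$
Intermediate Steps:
$T = 114$
$d{\left(M \right)} = -44 + M$
$\left(d{\left(T \right)} - 19144\right) \left(\left(\left(-1\right) 0 + 9\right) 106 - 27736\right) = \left(\left(-44 + 114\right) - 19144\right) \left(\left(\left(-1\right) 0 + 9\right) 106 - 27736\right) = \left(70 - 19144\right) \left(\left(0 + 9\right) 106 - 27736\right) = - 19074 \left(9 \cdot 106 - 27736\right) = - 19074 \left(954 - 27736\right) = \left(-19074\right) \left(-26782\right) = 510839868$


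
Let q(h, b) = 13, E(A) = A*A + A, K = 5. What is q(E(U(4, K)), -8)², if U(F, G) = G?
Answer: 169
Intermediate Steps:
E(A) = A + A² (E(A) = A² + A = A + A²)
q(E(U(4, K)), -8)² = 13² = 169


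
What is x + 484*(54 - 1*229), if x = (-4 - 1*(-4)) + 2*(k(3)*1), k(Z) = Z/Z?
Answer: -84698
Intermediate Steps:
k(Z) = 1
x = 2 (x = (-4 - 1*(-4)) + 2*(1*1) = (-4 + 4) + 2*1 = 0 + 2 = 2)
x + 484*(54 - 1*229) = 2 + 484*(54 - 1*229) = 2 + 484*(54 - 229) = 2 + 484*(-175) = 2 - 84700 = -84698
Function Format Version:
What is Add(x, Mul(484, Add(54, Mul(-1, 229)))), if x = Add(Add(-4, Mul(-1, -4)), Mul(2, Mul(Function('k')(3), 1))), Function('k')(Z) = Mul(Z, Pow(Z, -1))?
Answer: -84698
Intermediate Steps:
Function('k')(Z) = 1
x = 2 (x = Add(Add(-4, Mul(-1, -4)), Mul(2, Mul(1, 1))) = Add(Add(-4, 4), Mul(2, 1)) = Add(0, 2) = 2)
Add(x, Mul(484, Add(54, Mul(-1, 229)))) = Add(2, Mul(484, Add(54, Mul(-1, 229)))) = Add(2, Mul(484, Add(54, -229))) = Add(2, Mul(484, -175)) = Add(2, -84700) = -84698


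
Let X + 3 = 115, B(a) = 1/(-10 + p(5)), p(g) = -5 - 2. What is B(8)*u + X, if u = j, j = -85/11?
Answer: 1237/11 ≈ 112.45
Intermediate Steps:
p(g) = -7
B(a) = -1/17 (B(a) = 1/(-10 - 7) = 1/(-17) = -1/17)
X = 112 (X = -3 + 115 = 112)
j = -85/11 (j = -85*1/11 = -85/11 ≈ -7.7273)
u = -85/11 ≈ -7.7273
B(8)*u + X = -1/17*(-85/11) + 112 = 5/11 + 112 = 1237/11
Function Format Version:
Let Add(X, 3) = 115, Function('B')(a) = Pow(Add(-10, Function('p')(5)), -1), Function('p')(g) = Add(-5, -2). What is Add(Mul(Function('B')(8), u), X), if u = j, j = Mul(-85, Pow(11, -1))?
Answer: Rational(1237, 11) ≈ 112.45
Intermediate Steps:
Function('p')(g) = -7
Function('B')(a) = Rational(-1, 17) (Function('B')(a) = Pow(Add(-10, -7), -1) = Pow(-17, -1) = Rational(-1, 17))
X = 112 (X = Add(-3, 115) = 112)
j = Rational(-85, 11) (j = Mul(-85, Rational(1, 11)) = Rational(-85, 11) ≈ -7.7273)
u = Rational(-85, 11) ≈ -7.7273
Add(Mul(Function('B')(8), u), X) = Add(Mul(Rational(-1, 17), Rational(-85, 11)), 112) = Add(Rational(5, 11), 112) = Rational(1237, 11)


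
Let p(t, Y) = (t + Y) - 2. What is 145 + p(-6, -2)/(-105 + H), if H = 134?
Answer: 4195/29 ≈ 144.66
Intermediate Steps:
p(t, Y) = -2 + Y + t (p(t, Y) = (Y + t) - 2 = -2 + Y + t)
145 + p(-6, -2)/(-105 + H) = 145 + (-2 - 2 - 6)/(-105 + 134) = 145 - 10/29 = 4195/29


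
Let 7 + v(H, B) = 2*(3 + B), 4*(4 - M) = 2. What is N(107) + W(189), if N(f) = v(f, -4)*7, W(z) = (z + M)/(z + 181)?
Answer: -9247/148 ≈ -62.480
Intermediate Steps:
M = 7/2 (M = 4 - 1/4*2 = 4 - 1/2 = 7/2 ≈ 3.5000)
W(z) = (7/2 + z)/(181 + z) (W(z) = (z + 7/2)/(z + 181) = (7/2 + z)/(181 + z))
v(H, B) = -1 + 2*B (v(H, B) = -7 + 2*(3 + B) = -7 + (6 + 2*B) = -1 + 2*B)
N(f) = -63 (N(f) = (-1 + 2*(-4))*7 = (-1 - 8)*7 = -9*7 = -63)
N(107) + W(189) = -63 + (7/2 + 189)/(181 + 189) = -63 + (385/2)/370 = -63 + (1/370)*(385/2) = -63 + 77/148 = -9247/148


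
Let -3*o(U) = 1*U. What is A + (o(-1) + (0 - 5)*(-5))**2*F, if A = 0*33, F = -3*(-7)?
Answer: 40432/3 ≈ 13477.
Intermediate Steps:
o(U) = -U/3
F = 21
A = 0
A + (o(-1) + (0 - 5)*(-5))**2*F = 0 + (-1/3*(-1) + (0 - 5)*(-5))**2*21 = 0 + (1/3 - 5*(-5))**2*21 = 0 + (1/3 + 25)**2*21 = 0 + (76/3)**2*21 = 0 + (5776/9)*21 = 0 + 40432/3 = 40432/3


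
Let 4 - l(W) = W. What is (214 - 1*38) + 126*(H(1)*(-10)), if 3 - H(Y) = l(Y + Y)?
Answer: -1084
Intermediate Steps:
l(W) = 4 - W
H(Y) = -1 + 2*Y (H(Y) = 3 - (4 - (Y + Y)) = 3 - (4 - 2*Y) = 3 + (-4 + 2*Y) = -1 + 2*Y)
(214 - 1*38) + 126*(H(1)*(-10)) = (214 - 1*38) + 126*((-1 + 2*1)*(-10)) = (214 - 38) + 126*((-1 + 2)*(-10)) = 176 + 126*(1*(-10)) = 176 + 126*(-10) = 176 - 1260 = -1084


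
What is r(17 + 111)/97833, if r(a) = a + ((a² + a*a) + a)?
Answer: 11008/32611 ≈ 0.33755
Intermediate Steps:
r(a) = 2*a + 2*a² (r(a) = a + ((a² + a²) + a) = a + (2*a² + a) = a + (a + 2*a²) = 2*a + 2*a²)
r(17 + 111)/97833 = (2*(17 + 111)*(1 + (17 + 111)))/97833 = (2*128*(1 + 128))*(1/97833) = (2*128*129)*(1/97833) = 33024*(1/97833) = 11008/32611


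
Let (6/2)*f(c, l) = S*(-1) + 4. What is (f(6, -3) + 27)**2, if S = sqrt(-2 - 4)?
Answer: (85 - I*sqrt(6))**2/9 ≈ 802.11 - 46.268*I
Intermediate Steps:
S = I*sqrt(6) (S = sqrt(-6) = I*sqrt(6) ≈ 2.4495*I)
f(c, l) = 4/3 - I*sqrt(6)/3 (f(c, l) = ((I*sqrt(6))*(-1) + 4)/3 = (-I*sqrt(6) + 4)/3 = (4 - I*sqrt(6))/3 = 4/3 - I*sqrt(6)/3)
(f(6, -3) + 27)**2 = ((4/3 - I*sqrt(6)/3) + 27)**2 = (85/3 - I*sqrt(6)/3)**2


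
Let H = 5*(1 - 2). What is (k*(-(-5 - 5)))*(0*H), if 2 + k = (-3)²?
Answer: 0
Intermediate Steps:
k = 7 (k = -2 + (-3)² = -2 + 9 = 7)
H = -5 (H = 5*(-1) = -5)
(k*(-(-5 - 5)))*(0*H) = (7*(-(-5 - 5)))*(0*(-5)) = (7*(-1*(-10)))*0 = (7*10)*0 = 70*0 = 0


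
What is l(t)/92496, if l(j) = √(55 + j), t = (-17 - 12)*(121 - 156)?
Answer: √1070/92496 ≈ 0.00035365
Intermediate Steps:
t = 1015 (t = -29*(-35) = 1015)
l(t)/92496 = √(55 + 1015)/92496 = √1070*(1/92496) = √1070/92496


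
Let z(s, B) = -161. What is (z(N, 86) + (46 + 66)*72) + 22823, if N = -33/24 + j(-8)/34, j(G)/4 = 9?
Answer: 30726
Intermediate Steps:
j(G) = 36 (j(G) = 4*9 = 36)
N = -43/136 (N = -33/24 + 36/34 = -33*1/24 + 36*(1/34) = -11/8 + 18/17 = -43/136 ≈ -0.31618)
(z(N, 86) + (46 + 66)*72) + 22823 = (-161 + (46 + 66)*72) + 22823 = (-161 + 112*72) + 22823 = (-161 + 8064) + 22823 = 7903 + 22823 = 30726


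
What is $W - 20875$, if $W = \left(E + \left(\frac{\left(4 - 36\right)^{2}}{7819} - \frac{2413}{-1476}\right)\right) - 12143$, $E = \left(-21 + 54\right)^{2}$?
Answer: $- \frac{368467229405}{11540844} \approx -31927.0$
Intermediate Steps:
$E = 1089$ ($E = 33^{2} = 1089$)
$W = - \frac{127552110905}{11540844}$ ($W = \left(1089 + \left(\frac{\left(4 - 36\right)^{2}}{7819} - \frac{2413}{-1476}\right)\right) - 12143 = \left(1089 + \left(\left(-32\right)^{2} \cdot \frac{1}{7819} - - \frac{2413}{1476}\right)\right) - 12143 = \left(1089 + \left(1024 \cdot \frac{1}{7819} + \frac{2413}{1476}\right)\right) - 12143 = \left(1089 + \left(\frac{1024}{7819} + \frac{2413}{1476}\right)\right) - 12143 = \left(1089 + \frac{20378671}{11540844}\right) - 12143 = \frac{12588357787}{11540844} - 12143 = - \frac{127552110905}{11540844} \approx -11052.0$)
$W - 20875 = - \frac{127552110905}{11540844} - 20875 = - \frac{368467229405}{11540844}$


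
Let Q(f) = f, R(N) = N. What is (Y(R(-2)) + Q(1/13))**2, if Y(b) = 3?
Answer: 1600/169 ≈ 9.4675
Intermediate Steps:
(Y(R(-2)) + Q(1/13))**2 = (3 + 1/13)**2 = (40/13)**2 = 1600/169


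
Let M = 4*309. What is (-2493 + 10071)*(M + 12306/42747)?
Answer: 133493032548/14249 ≈ 9.3686e+6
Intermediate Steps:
M = 1236
(-2493 + 10071)*(M + 12306/42747) = (-2493 + 10071)*(1236 + 12306/42747) = 7578*(1236 + 12306*(1/42747)) = 7578*(1236 + 4102/14249) = 7578*(17615866/14249) = 133493032548/14249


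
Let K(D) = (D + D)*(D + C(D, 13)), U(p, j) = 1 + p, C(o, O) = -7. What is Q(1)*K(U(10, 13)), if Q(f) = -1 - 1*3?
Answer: -352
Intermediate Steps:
Q(f) = -4 (Q(f) = -1 - 3 = -4)
K(D) = 2*D*(-7 + D) (K(D) = (D + D)*(D - 7) = (2*D)*(-7 + D) = 2*D*(-7 + D))
Q(1)*K(U(10, 13)) = -8*(1 + 10)*(-7 + (1 + 10)) = -8*11*(-7 + 11) = -8*11*4 = -4*88 = -352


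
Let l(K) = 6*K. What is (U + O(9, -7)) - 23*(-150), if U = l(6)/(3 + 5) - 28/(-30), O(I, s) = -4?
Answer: 103543/30 ≈ 3451.4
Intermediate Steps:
U = 163/30 (U = (6*6)/(3 + 5) - 28/(-30) = 36/8 - 28*(-1/30) = 36*(1/8) + 14/15 = 9/2 + 14/15 = 163/30 ≈ 5.4333)
(U + O(9, -7)) - 23*(-150) = (163/30 - 4) - 23*(-150) = 43/30 + 3450 = 103543/30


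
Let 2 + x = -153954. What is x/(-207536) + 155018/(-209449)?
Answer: 18528649/10867051916 ≈ 0.0017050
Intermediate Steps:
x = -153956 (x = -2 - 153954 = -153956)
x/(-207536) + 155018/(-209449) = -153956/(-207536) + 155018/(-209449) = -153956*(-1/207536) + 155018*(-1/209449) = 38489/51884 - 155018/209449 = 18528649/10867051916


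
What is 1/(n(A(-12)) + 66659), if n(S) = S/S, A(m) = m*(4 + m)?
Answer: 1/66660 ≈ 1.5001e-5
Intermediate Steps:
n(S) = 1
1/(n(A(-12)) + 66659) = 1/(1 + 66659) = 1/66660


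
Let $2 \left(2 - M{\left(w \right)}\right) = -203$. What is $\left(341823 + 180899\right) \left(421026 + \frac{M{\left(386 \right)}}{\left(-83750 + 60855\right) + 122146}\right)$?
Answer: $\frac{21843115746275499}{99251} \approx 2.2008 \cdot 10^{11}$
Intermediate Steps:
$M{\left(w \right)} = \frac{207}{2}$ ($M{\left(w \right)} = 2 - - \frac{203}{2} = 2 + \frac{203}{2} = \frac{207}{2}$)
$\left(341823 + 180899\right) \left(421026 + \frac{M{\left(386 \right)}}{\left(-83750 + 60855\right) + 122146}\right) = \left(341823 + 180899\right) \left(421026 + \frac{207}{2 \left(\left(-83750 + 60855\right) + 122146\right)}\right) = 522722 \left(421026 + \frac{207}{2 \left(-22895 + 122146\right)}\right) = 522722 \left(421026 + \frac{207}{2 \cdot 99251}\right) = 522722 \left(421026 + \frac{207}{2} \cdot \frac{1}{99251}\right) = 522722 \left(421026 + \frac{207}{198502}\right) = 522722 \cdot \frac{83574503259}{198502} = \frac{21843115746275499}{99251}$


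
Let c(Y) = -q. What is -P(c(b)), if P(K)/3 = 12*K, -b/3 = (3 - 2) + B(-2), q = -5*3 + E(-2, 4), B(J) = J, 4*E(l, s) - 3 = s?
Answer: -477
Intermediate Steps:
E(l, s) = ¾ + s/4
q = -53/4 (q = -5*3 + (¾ + (¼)*4) = -15 + (¾ + 1) = -15 + 7/4 = -53/4 ≈ -13.250)
b = 3 (b = -3*((3 - 2) - 2) = -3*(1 - 2) = -3*(-1) = 3)
c(Y) = 53/4 (c(Y) = -1*(-53/4) = 53/4)
P(K) = 36*K (P(K) = 3*(12*K) = 36*K)
-P(c(b)) = -36*53/4 = -1*477 = -477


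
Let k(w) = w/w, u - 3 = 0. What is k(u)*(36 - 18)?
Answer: 18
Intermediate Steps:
u = 3 (u = 3 + 0 = 3)
k(w) = 1
k(u)*(36 - 18) = 1*(36 - 18) = 1*18 = 18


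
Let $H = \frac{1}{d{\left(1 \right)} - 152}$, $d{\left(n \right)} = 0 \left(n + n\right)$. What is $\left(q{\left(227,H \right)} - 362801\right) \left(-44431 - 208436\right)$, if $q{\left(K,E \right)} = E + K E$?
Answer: $\frac{183481559535}{2} \approx 9.1741 \cdot 10^{10}$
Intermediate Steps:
$d{\left(n \right)} = 0$ ($d{\left(n \right)} = 0 \cdot 2 n = 0$)
$H = - \frac{1}{152}$ ($H = \frac{1}{0 - 152} = \frac{1}{-152} = - \frac{1}{152} \approx -0.0065789$)
$q{\left(K,E \right)} = E + E K$
$\left(q{\left(227,H \right)} - 362801\right) \left(-44431 - 208436\right) = \left(- \frac{1 + 227}{152} - 362801\right) \left(-44431 - 208436\right) = \left(\left(- \frac{1}{152}\right) 228 - 362801\right) \left(-252867\right) = \left(- \frac{3}{2} - 362801\right) \left(-252867\right) = \left(- \frac{725605}{2}\right) \left(-252867\right) = \frac{183481559535}{2}$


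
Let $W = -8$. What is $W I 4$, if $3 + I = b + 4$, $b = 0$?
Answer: $-32$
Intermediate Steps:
$I = 1$ ($I = -3 + \left(0 + 4\right) = -3 + 4 = 1$)
$W I 4 = \left(-8\right) 1 \cdot 4 = \left(-8\right) 4 = -32$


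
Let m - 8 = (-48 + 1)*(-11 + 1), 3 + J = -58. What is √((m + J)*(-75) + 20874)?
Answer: I*√10401 ≈ 101.99*I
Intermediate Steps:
J = -61 (J = -3 - 58 = -61)
m = 478 (m = 8 + (-48 + 1)*(-11 + 1) = 8 - 47*(-10) = 8 + 470 = 478)
√((m + J)*(-75) + 20874) = √((478 - 61)*(-75) + 20874) = √(417*(-75) + 20874) = √(-31275 + 20874) = √(-10401) = I*√10401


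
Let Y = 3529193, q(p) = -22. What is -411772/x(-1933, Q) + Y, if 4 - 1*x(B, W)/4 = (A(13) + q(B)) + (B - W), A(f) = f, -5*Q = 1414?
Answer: 29348254273/8316 ≈ 3.5291e+6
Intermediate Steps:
Q = -1414/5 (Q = -⅕*1414 = -1414/5 ≈ -282.80)
x(B, W) = 52 - 4*B + 4*W (x(B, W) = 16 - 4*((13 - 22) + (B - W)) = 16 - 4*(-9 + (B - W)) = 16 - 4*(-9 + B - W) = 16 + (36 - 4*B + 4*W) = 52 - 4*B + 4*W)
-411772/x(-1933, Q) + Y = -411772/(52 - 4*(-1933) + 4*(-1414/5)) + 3529193 = -411772/(52 + 7732 - 5656/5) + 3529193 = -411772/33264/5 + 3529193 = -411772*5/33264 + 3529193 = -514715/8316 + 3529193 = 29348254273/8316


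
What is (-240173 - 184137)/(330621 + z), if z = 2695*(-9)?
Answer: -212155/153183 ≈ -1.3850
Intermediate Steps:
z = -24255
(-240173 - 184137)/(330621 + z) = (-240173 - 184137)/(330621 - 24255) = -424310/306366 = -424310*1/306366 = -212155/153183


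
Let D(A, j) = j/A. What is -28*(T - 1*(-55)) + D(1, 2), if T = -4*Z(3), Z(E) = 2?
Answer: -1314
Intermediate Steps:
T = -8 (T = -4*2 = -8)
-28*(T - 1*(-55)) + D(1, 2) = -28*(-8 - 1*(-55)) + 2/1 = -28*(-8 + 55) + 2*1 = -28*47 + 2 = -1316 + 2 = -1314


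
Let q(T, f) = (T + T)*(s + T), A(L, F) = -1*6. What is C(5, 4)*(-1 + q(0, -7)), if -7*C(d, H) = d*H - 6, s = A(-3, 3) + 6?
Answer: 2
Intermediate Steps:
A(L, F) = -6
s = 0 (s = -6 + 6 = 0)
C(d, H) = 6/7 - H*d/7 (C(d, H) = -(d*H - 6)/7 = -(H*d - 6)/7 = -(-6 + H*d)/7 = 6/7 - H*d/7)
q(T, f) = 2*T**2 (q(T, f) = (T + T)*(0 + T) = (2*T)*T = 2*T**2)
C(5, 4)*(-1 + q(0, -7)) = (6/7 - 1/7*4*5)*(-1 + 2*0**2) = (6/7 - 20/7)*(-1 + 2*0) = -2*(-1 + 0) = -2*(-1) = 2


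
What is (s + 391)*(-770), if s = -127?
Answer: -203280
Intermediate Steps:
(s + 391)*(-770) = (-127 + 391)*(-770) = 264*(-770) = -203280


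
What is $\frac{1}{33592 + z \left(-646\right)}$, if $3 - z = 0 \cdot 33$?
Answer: $\frac{1}{31654} \approx 3.1592 \cdot 10^{-5}$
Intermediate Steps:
$z = 3$ ($z = 3 - 0 \cdot 33 = 3 - 0 = 3 + 0 = 3$)
$\frac{1}{33592 + z \left(-646\right)} = \frac{1}{33592 + 3 \left(-646\right)} = \frac{1}{33592 - 1938} = \frac{1}{31654}$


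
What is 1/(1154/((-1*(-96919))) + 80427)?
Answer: 96919/7794905567 ≈ 1.2434e-5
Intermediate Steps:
1/(1154/((-1*(-96919))) + 80427) = 1/(1154/96919 + 80427) = 1/(7794905567/96919) = 96919/7794905567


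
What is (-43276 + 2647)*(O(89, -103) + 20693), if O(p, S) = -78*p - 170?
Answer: -551782449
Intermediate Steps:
O(p, S) = -170 - 78*p
(-43276 + 2647)*(O(89, -103) + 20693) = (-43276 + 2647)*((-170 - 78*89) + 20693) = -40629*((-170 - 6942) + 20693) = -40629*(-7112 + 20693) = -40629*13581 = -551782449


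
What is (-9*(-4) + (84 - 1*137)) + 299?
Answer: 282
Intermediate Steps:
(-9*(-4) + (84 - 1*137)) + 299 = (-9*(-4) + (84 - 137)) + 299 = (36 - 53) + 299 = -17 + 299 = 282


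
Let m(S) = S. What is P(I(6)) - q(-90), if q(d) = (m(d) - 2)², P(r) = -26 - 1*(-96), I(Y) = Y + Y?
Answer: -8394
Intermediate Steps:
I(Y) = 2*Y
P(r) = 70 (P(r) = -26 + 96 = 70)
q(d) = (-2 + d)² (q(d) = (d - 2)² = (-2 + d)²)
P(I(6)) - q(-90) = 70 - (-2 - 90)² = 70 - 1*(-92)² = 70 - 1*8464 = 70 - 8464 = -8394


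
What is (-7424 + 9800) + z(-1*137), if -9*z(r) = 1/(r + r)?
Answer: 5859217/2466 ≈ 2376.0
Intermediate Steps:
z(r) = -1/(18*r) (z(r) = -1/(9*(r + r)) = -1/(2*r)/9 = -1/(18*r))
(-7424 + 9800) + z(-1*137) = (-7424 + 9800) - 1/(18*((-1*137))) = 2376 - 1/18/(-137) = 2376 - 1/18*(-1/137) = 2376 + 1/2466 = 5859217/2466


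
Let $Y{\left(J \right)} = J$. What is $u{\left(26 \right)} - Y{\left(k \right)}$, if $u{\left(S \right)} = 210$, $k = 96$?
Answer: $114$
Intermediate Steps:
$u{\left(26 \right)} - Y{\left(k \right)} = 210 - 96 = 114$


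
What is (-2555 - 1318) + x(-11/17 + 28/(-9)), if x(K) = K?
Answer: -593144/153 ≈ -3876.8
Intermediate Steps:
(-2555 - 1318) + x(-11/17 + 28/(-9)) = (-2555 - 1318) + (-11/17 + 28/(-9)) = -3873 + (-11*1/17 + 28*(-1/9)) = -3873 + (-11/17 - 28/9) = -3873 - 575/153 = -593144/153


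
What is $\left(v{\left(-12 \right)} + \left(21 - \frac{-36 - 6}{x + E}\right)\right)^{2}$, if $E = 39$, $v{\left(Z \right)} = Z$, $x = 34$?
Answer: $\frac{488601}{5329} \approx 91.687$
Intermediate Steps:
$\left(v{\left(-12 \right)} + \left(21 - \frac{-36 - 6}{x + E}\right)\right)^{2} = \left(-12 + \left(21 - \frac{-36 - 6}{34 + 39}\right)\right)^{2} = \left(-12 + \left(21 - - \frac{42}{73}\right)\right)^{2} = \left(-12 + \left(21 + \frac{42}{73}\right)\right)^{2} = \left(-12 + \frac{1575}{73}\right)^{2} = \left(\frac{699}{73}\right)^{2} = \frac{488601}{5329}$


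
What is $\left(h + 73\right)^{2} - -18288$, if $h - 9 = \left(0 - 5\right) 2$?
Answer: $23472$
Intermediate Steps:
$h = -1$ ($h = 9 + \left(0 - 5\right) 2 = 9 - 10 = -1$)
$\left(h + 73\right)^{2} - -18288 = \left(-1 + 73\right)^{2} - -18288 = 72^{2} + 18288 = 5184 + 18288 = 23472$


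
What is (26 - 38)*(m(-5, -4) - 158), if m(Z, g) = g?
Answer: 1944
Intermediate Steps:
(26 - 38)*(m(-5, -4) - 158) = (26 - 38)*(-4 - 158) = -12*(-162) = 1944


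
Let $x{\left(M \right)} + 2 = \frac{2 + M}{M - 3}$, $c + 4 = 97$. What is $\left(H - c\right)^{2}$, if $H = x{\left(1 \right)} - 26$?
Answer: $\frac{60025}{4} \approx 15006.0$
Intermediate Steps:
$c = 93$ ($c = -4 + 97 = 93$)
$x{\left(M \right)} = -2 + \frac{2 + M}{-3 + M}$ ($x{\left(M \right)} = -2 + \frac{2 + M}{M - 3} = -2 + \frac{2 + M}{-3 + M}$)
$H = - \frac{59}{2}$ ($H = \frac{8 - 1}{-3 + 1} - 26 = \frac{8 - 1}{-2} - 26 = \left(- \frac{1}{2}\right) 7 - 26 = - \frac{7}{2} - 26 = - \frac{59}{2} \approx -29.5$)
$\left(H - c\right)^{2} = \left(- \frac{59}{2} - 93\right)^{2} = \left(- \frac{245}{2}\right)^{2} = \frac{60025}{4}$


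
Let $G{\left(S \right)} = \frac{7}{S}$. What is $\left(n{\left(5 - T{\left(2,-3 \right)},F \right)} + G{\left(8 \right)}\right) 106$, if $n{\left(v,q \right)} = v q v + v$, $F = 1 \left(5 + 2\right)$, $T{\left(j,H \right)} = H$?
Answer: $\frac{193715}{4} \approx 48429.0$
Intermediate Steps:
$F = 7$ ($F = 1 \cdot 7 = 7$)
$n{\left(v,q \right)} = v + q v^{2}$ ($n{\left(v,q \right)} = q v v + v = q v^{2} + v = v + q v^{2}$)
$\left(n{\left(5 - T{\left(2,-3 \right)},F \right)} + G{\left(8 \right)}\right) 106 = \left(\left(5 - -3\right) \left(1 + 7 \left(5 - -3\right)\right) + \frac{7}{8}\right) 106 = \left(\left(5 + 3\right) \left(1 + 7 \left(5 + 3\right)\right) + 7 \cdot \frac{1}{8}\right) 106 = \left(8 \left(1 + 7 \cdot 8\right) + \frac{7}{8}\right) 106 = \left(8 \left(1 + 56\right) + \frac{7}{8}\right) 106 = \left(8 \cdot 57 + \frac{7}{8}\right) 106 = \left(456 + \frac{7}{8}\right) 106 = \frac{3655}{8} \cdot 106 = \frac{193715}{4}$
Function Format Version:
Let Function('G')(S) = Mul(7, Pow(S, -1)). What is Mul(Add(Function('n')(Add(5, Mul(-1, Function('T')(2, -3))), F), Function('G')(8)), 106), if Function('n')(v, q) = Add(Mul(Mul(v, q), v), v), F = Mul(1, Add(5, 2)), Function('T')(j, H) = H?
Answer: Rational(193715, 4) ≈ 48429.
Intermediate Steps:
F = 7 (F = Mul(1, 7) = 7)
Function('n')(v, q) = Add(v, Mul(q, Pow(v, 2))) (Function('n')(v, q) = Add(Mul(Mul(q, v), v), v) = Add(Mul(q, Pow(v, 2)), v) = Add(v, Mul(q, Pow(v, 2))))
Mul(Add(Function('n')(Add(5, Mul(-1, Function('T')(2, -3))), F), Function('G')(8)), 106) = Mul(Add(Mul(Add(5, Mul(-1, -3)), Add(1, Mul(7, Add(5, Mul(-1, -3))))), Mul(7, Pow(8, -1))), 106) = Mul(Add(Mul(Add(5, 3), Add(1, Mul(7, Add(5, 3)))), Mul(7, Rational(1, 8))), 106) = Mul(Add(Mul(8, Add(1, Mul(7, 8))), Rational(7, 8)), 106) = Mul(Add(Mul(8, Add(1, 56)), Rational(7, 8)), 106) = Mul(Add(Mul(8, 57), Rational(7, 8)), 106) = Mul(Add(456, Rational(7, 8)), 106) = Mul(Rational(3655, 8), 106) = Rational(193715, 4)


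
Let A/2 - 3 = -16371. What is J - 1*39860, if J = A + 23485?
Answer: -49111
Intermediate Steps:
A = -32736 (A = 6 + 2*(-16371) = 6 - 32742 = -32736)
J = -9251 (J = -32736 + 23485 = -9251)
J - 1*39860 = -9251 - 1*39860 = -9251 - 39860 = -49111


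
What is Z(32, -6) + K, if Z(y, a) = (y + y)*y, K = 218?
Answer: 2266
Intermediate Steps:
Z(y, a) = 2*y² (Z(y, a) = (2*y)*y = 2*y²)
Z(32, -6) + K = 2*32² + 218 = 2*1024 + 218 = 2048 + 218 = 2266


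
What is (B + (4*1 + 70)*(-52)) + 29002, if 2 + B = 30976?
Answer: 56128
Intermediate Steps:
B = 30974 (B = -2 + 30976 = 30974)
(B + (4*1 + 70)*(-52)) + 29002 = (30974 + (4*1 + 70)*(-52)) + 29002 = (30974 + (4 + 70)*(-52)) + 29002 = (30974 + 74*(-52)) + 29002 = (30974 - 3848) + 29002 = 27126 + 29002 = 56128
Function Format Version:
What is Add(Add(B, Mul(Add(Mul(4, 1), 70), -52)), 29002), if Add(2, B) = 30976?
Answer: 56128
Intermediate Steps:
B = 30974 (B = Add(-2, 30976) = 30974)
Add(Add(B, Mul(Add(Mul(4, 1), 70), -52)), 29002) = Add(Add(30974, Mul(Add(Mul(4, 1), 70), -52)), 29002) = Add(Add(30974, Mul(Add(4, 70), -52)), 29002) = Add(Add(30974, Mul(74, -52)), 29002) = Add(Add(30974, -3848), 29002) = Add(27126, 29002) = 56128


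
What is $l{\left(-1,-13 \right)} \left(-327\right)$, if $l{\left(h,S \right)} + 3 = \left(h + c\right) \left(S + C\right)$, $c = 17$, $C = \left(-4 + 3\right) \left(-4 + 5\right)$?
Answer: $74229$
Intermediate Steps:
$C = -1$ ($C = \left(-1\right) 1 = -1$)
$l{\left(h,S \right)} = -3 + \left(-1 + S\right) \left(17 + h\right)$ ($l{\left(h,S \right)} = -3 + \left(h + 17\right) \left(S - 1\right) = -3 + \left(17 + h\right) \left(-1 + S\right) = -3 + \left(-1 + S\right) \left(17 + h\right)$)
$l{\left(-1,-13 \right)} \left(-327\right) = \left(-20 - -1 + 17 \left(-13\right) - -13\right) \left(-327\right) = \left(-20 + 1 - 221 + 13\right) \left(-327\right) = \left(-227\right) \left(-327\right) = 74229$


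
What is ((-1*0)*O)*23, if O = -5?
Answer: 0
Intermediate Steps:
((-1*0)*O)*23 = (-1*0*(-5))*23 = (0*(-5))*23 = 0*23 = 0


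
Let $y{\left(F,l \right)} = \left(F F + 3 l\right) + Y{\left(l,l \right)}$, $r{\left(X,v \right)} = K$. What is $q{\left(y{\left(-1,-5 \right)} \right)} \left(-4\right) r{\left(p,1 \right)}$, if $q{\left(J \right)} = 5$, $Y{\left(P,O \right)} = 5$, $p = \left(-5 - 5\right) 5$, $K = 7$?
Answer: $-140$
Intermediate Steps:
$p = -50$ ($p = \left(-10\right) 5 = -50$)
$r{\left(X,v \right)} = 7$
$y{\left(F,l \right)} = 5 + F^{2} + 3 l$ ($y{\left(F,l \right)} = \left(F F + 3 l\right) + 5 = \left(F^{2} + 3 l\right) + 5 = 5 + F^{2} + 3 l$)
$q{\left(y{\left(-1,-5 \right)} \right)} \left(-4\right) r{\left(p,1 \right)} = 5 \left(-4\right) 7 = \left(-20\right) 7 = -140$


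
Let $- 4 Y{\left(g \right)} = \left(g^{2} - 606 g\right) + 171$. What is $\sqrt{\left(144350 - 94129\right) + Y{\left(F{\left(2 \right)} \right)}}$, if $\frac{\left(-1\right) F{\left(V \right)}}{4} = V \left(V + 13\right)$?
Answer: $\frac{\sqrt{113593}}{2} \approx 168.52$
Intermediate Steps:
$F{\left(V \right)} = - 4 V \left(13 + V\right)$ ($F{\left(V \right)} = - 4 V \left(V + 13\right) = - 4 V \left(13 + V\right)$)
$Y{\left(g \right)} = - \frac{171}{4} - \frac{g^{2}}{4} + \frac{303 g}{2}$ ($Y{\left(g \right)} = - \frac{\left(g^{2} - 606 g\right) + 171}{4} = - \frac{171 + g^{2} - 606 g}{4} = - \frac{171}{4} - \frac{g^{2}}{4} + \frac{303 g}{2}$)
$\sqrt{\left(144350 - 94129\right) + Y{\left(F{\left(2 \right)} \right)}} = \sqrt{\left(144350 - 94129\right) - \left(\frac{171}{4} + \frac{64 \left(13 + 2\right)^{2}}{4} - \left(-606\right) 2 \left(13 + 2\right)\right)} = \sqrt{\left(144350 - 94129\right) - \left(\frac{171}{4} + 3600 - \left(-606\right) 2 \cdot 15\right)} = \sqrt{50221 - \left(\frac{72891}{4} + 3600\right)} = \sqrt{50221 - \frac{87291}{4}} = \sqrt{\frac{113593}{4}} = \frac{\sqrt{113593}}{2}$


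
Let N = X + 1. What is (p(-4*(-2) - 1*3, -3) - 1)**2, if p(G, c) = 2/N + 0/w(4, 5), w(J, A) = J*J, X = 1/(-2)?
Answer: 9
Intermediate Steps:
X = -1/2 ≈ -0.50000
w(J, A) = J**2
N = 1/2 (N = -1/2 + 1 = 1/2 ≈ 0.50000)
p(G, c) = 4 (p(G, c) = 2/(1/2) + 0/(4**2) = 2*2 + 0/16 = 4 + 0*(1/16) = 4 + 0 = 4)
(p(-4*(-2) - 1*3, -3) - 1)**2 = (4 - 1)**2 = 3**2 = 9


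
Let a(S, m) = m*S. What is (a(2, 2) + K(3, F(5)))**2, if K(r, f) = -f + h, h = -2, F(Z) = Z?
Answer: 9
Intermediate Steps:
a(S, m) = S*m
K(r, f) = -2 - f (K(r, f) = -f - 2 = -2 - f)
(a(2, 2) + K(3, F(5)))**2 = (2*2 + (-2 - 1*5))**2 = (4 + (-2 - 5))**2 = (4 - 7)**2 = (-3)**2 = 9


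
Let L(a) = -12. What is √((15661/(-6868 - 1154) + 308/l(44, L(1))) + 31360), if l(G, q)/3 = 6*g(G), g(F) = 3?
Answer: √18165017818794/24066 ≈ 177.10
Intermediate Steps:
l(G, q) = 54 (l(G, q) = 3*(6*3) = 3*18 = 54)
√((15661/(-6868 - 1154) + 308/l(44, L(1))) + 31360) = √((15661/(-6868 - 1154) + 308/54) + 31360) = √((15661/(-8022) + 308*(1/54)) + 31360) = √((15661*(-1/8022) + 154/27) + 31360) = √((-15661/8022 + 154/27) + 31360) = √(270847/72198 + 31360) = √(2264400127/72198) = √18165017818794/24066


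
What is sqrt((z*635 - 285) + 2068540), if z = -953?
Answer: 10*sqrt(14631) ≈ 1209.6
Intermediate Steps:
sqrt((z*635 - 285) + 2068540) = sqrt((-953*635 - 285) + 2068540) = sqrt((-605155 - 285) + 2068540) = sqrt(-605440 + 2068540) = sqrt(1463100) = 10*sqrt(14631)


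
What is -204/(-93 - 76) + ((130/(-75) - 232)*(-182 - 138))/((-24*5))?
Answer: -4730932/7605 ≈ -622.08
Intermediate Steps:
-204/(-93 - 76) + ((130/(-75) - 232)*(-182 - 138))/((-24*5)) = -204/(-169) + ((130*(-1/75) - 232)*(-320))/(-120) = -204*(-1/169) + ((-26/15 - 232)*(-320))*(-1/120) = 204/169 - 3506/15*(-320)*(-1/120) = 204/169 + (224384/3)*(-1/120) = 204/169 - 28048/45 = -4730932/7605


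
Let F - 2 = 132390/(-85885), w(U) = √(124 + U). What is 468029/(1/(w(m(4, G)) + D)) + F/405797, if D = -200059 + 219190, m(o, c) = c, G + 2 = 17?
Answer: 62411782025396166007/6970375069 + 468029*√139 ≈ 8.9594e+9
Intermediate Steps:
G = 15 (G = -2 + 17 = 15)
D = 19131
F = 7876/17177 (F = 2 + 132390/(-85885) = 2 + 132390*(-1/85885) = 2 - 26478/17177 = 7876/17177 ≈ 0.45852)
468029/(1/(w(m(4, G)) + D)) + F/405797 = 468029/(1/(√(124 + 15) + 19131)) + (7876/17177)/405797 = 468029/(1/(√139 + 19131)) + (7876/17177)*(1/405797) = 468029/(1/(19131 + √139)) + 7876/6970375069 = 468029*(19131 + √139) + 7876/6970375069 = (8953862799 + 468029*√139) + 7876/6970375069 = 62411782025396166007/6970375069 + 468029*√139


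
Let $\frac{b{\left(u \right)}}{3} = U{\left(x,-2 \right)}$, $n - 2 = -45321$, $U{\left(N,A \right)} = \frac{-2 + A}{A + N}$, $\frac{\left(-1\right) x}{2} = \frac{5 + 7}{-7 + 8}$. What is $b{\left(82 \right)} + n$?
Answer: $- \frac{589141}{13} \approx -45319.0$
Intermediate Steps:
$x = -24$ ($x = - 2 \frac{5 + 7}{-7 + 8} = - 2 \cdot \frac{12}{1} = - 2 \cdot 12 \cdot 1 = \left(-2\right) 12 = -24$)
$U{\left(N,A \right)} = \frac{-2 + A}{A + N}$
$n = -45319$ ($n = 2 - 45321 = -45319$)
$b{\left(u \right)} = \frac{6}{13}$ ($b{\left(u \right)} = 3 \frac{-2 - 2}{-2 - 24} = 3 \frac{1}{-26} \left(-4\right) = 3 \left(\left(- \frac{1}{26}\right) \left(-4\right)\right) = 3 \cdot \frac{2}{13} = \frac{6}{13}$)
$b{\left(82 \right)} + n = \frac{6}{13} - 45319 = - \frac{589141}{13}$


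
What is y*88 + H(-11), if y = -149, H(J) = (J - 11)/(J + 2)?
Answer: -117986/9 ≈ -13110.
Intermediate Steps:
H(J) = (-11 + J)/(2 + J)
y*88 + H(-11) = -149*88 + (-11 - 11)/(2 - 11) = -13112 - 22/(-9) = -13112 - ⅑*(-22) = -13112 + 22/9 = -117986/9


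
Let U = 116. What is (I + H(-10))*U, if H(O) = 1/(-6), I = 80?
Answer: 27782/3 ≈ 9260.7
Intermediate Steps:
H(O) = -⅙
(I + H(-10))*U = (80 - ⅙)*116 = (479/6)*116 = 27782/3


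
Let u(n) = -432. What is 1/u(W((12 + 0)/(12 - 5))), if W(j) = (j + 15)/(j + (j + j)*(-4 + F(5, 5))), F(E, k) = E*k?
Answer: -1/432 ≈ -0.0023148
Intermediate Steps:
W(j) = (15 + j)/(43*j) (W(j) = (j + 15)/(j + (j + j)*(-4 + 5*5)) = (15 + j)/(j + (2*j)*(-4 + 25)) = (15 + j)/(j + (2*j)*21) = (15 + j)/(j + 42*j) = (15 + j)/((43*j)) = (15 + j)*(1/(43*j)) = (15 + j)/(43*j))
1/u(W((12 + 0)/(12 - 5))) = 1/(-432) = -1/432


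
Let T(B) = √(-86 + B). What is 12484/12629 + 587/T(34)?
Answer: 12484/12629 - 587*I*√13/26 ≈ 0.98852 - 81.402*I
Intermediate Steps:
12484/12629 + 587/T(34) = 12484/12629 + 587/(√(-86 + 34)) = 12484*(1/12629) + 587/(√(-52)) = 12484/12629 + 587/((2*I*√13)) = 12484/12629 + 587*(-I*√13/26) = 12484/12629 - 587*I*√13/26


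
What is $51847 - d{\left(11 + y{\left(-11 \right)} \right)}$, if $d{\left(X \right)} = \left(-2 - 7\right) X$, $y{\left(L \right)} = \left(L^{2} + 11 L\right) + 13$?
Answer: $52063$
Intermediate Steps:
$y{\left(L \right)} = 13 + L^{2} + 11 L$
$d{\left(X \right)} = - 9 X$
$51847 - d{\left(11 + y{\left(-11 \right)} \right)} = 51847 - - 9 \left(11 + \left(13 + \left(-11\right)^{2} + 11 \left(-11\right)\right)\right) = 51847 - - 9 \left(11 + \left(13 + 121 - 121\right)\right) = 51847 - - 9 \left(11 + 13\right) = 51847 - \left(-9\right) 24 = 51847 - -216 = 51847 + 216 = 52063$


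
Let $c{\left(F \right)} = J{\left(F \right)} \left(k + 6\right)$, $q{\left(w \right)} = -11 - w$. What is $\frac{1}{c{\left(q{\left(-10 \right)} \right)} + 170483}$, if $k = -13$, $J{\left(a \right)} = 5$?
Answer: $\frac{1}{170448} \approx 5.8669 \cdot 10^{-6}$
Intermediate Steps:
$c{\left(F \right)} = -35$ ($c{\left(F \right)} = 5 \left(-13 + 6\right) = 5 \left(-7\right) = -35$)
$\frac{1}{c{\left(q{\left(-10 \right)} \right)} + 170483} = \frac{1}{-35 + 170483} = \frac{1}{170448}$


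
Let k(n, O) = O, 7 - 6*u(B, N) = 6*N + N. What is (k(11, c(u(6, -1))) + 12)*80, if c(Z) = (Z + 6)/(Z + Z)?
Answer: 7720/7 ≈ 1102.9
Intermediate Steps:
u(B, N) = 7/6 - 7*N/6 (u(B, N) = 7/6 - (6*N + N)/6 = 7/6 - 7*N/6)
c(Z) = (6 + Z)/(2*Z) (c(Z) = (6 + Z)/((2*Z)) = (6 + Z)*(1/(2*Z)) = (6 + Z)/(2*Z))
(k(11, c(u(6, -1))) + 12)*80 = ((6 + (7/6 - 7/6*(-1)))/(2*(7/6 - 7/6*(-1))) + 12)*80 = ((6 + (7/6 + 7/6))/(2*(7/6 + 7/6)) + 12)*80 = ((6 + 7/3)/(2*(7/3)) + 12)*80 = ((½)*(3/7)*(25/3) + 12)*80 = (25/14 + 12)*80 = (193/14)*80 = 7720/7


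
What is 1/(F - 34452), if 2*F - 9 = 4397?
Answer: -1/32249 ≈ -3.1009e-5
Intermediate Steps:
F = 2203 (F = 9/2 + (½)*4397 = 9/2 + 4397/2 = 2203)
1/(F - 34452) = 1/(2203 - 34452) = 1/(-32249) = -1/32249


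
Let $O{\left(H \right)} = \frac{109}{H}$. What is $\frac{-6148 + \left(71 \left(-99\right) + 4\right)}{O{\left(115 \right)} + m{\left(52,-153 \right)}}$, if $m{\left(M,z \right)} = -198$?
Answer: $\frac{1514895}{22661} \approx 66.85$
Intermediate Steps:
$\frac{-6148 + \left(71 \left(-99\right) + 4\right)}{O{\left(115 \right)} + m{\left(52,-153 \right)}} = \frac{-6148 + \left(71 \left(-99\right) + 4\right)}{\frac{109}{115} - 198} = \frac{-6148 + \left(-7029 + 4\right)}{109 \cdot \frac{1}{115} - 198} = \frac{-6148 - 7025}{\frac{109}{115} - 198} = - \frac{13173}{- \frac{22661}{115}} = \left(-13173\right) \left(- \frac{115}{22661}\right) = \frac{1514895}{22661}$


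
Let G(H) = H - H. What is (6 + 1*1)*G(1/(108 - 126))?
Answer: 0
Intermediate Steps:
G(H) = 0
(6 + 1*1)*G(1/(108 - 126)) = (6 + 1*1)*0 = (6 + 1)*0 = 7*0 = 0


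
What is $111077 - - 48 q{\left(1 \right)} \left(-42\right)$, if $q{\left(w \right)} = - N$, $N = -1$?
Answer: $109061$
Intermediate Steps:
$q{\left(w \right)} = 1$ ($q{\left(w \right)} = \left(-1\right) \left(-1\right) = 1$)
$111077 - - 48 q{\left(1 \right)} \left(-42\right) = 111077 - \left(-48\right) 1 \left(-42\right) = 111077 - \left(-48\right) \left(-42\right) = 111077 - 2016 = 109061$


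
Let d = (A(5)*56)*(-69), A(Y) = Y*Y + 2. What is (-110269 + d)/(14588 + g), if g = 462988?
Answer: -214597/477576 ≈ -0.44935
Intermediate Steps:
A(Y) = 2 + Y² (A(Y) = Y² + 2 = 2 + Y²)
d = -104328 (d = ((2 + 5²)*56)*(-69) = ((2 + 25)*56)*(-69) = (27*56)*(-69) = 1512*(-69) = -104328)
(-110269 + d)/(14588 + g) = (-110269 - 104328)/(14588 + 462988) = -214597/477576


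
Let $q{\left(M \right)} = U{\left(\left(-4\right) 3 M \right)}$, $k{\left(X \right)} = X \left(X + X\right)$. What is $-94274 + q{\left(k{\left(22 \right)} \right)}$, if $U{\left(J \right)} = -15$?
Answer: $-94289$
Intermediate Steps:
$k{\left(X \right)} = 2 X^{2}$ ($k{\left(X \right)} = X 2 X = 2 X^{2}$)
$q{\left(M \right)} = -15$
$-94274 + q{\left(k{\left(22 \right)} \right)} = -94274 - 15 = -94289$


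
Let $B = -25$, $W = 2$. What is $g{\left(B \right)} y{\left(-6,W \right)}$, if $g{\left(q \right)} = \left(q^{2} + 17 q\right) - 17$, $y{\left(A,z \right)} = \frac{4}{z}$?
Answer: $366$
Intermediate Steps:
$g{\left(q \right)} = -17 + q^{2} + 17 q$
$g{\left(B \right)} y{\left(-6,W \right)} = \left(-17 + \left(-25\right)^{2} + 17 \left(-25\right)\right) \frac{4}{2} = \left(-17 + 625 - 425\right) 4 \cdot \frac{1}{2} = 183 \cdot 2 = 366$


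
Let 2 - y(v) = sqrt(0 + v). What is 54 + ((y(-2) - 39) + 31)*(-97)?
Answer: 636 + 97*I*sqrt(2) ≈ 636.0 + 137.18*I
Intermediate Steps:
y(v) = 2 - sqrt(v) (y(v) = 2 - sqrt(0 + v) = 2 - sqrt(v))
54 + ((y(-2) - 39) + 31)*(-97) = 54 + (((2 - sqrt(-2)) - 39) + 31)*(-97) = 54 + (((2 - I*sqrt(2)) - 39) + 31)*(-97) = 54 + ((-37 - I*sqrt(2)) + 31)*(-97) = 54 + (-6 - I*sqrt(2))*(-97) = 54 + (582 + 97*I*sqrt(2)) = 636 + 97*I*sqrt(2)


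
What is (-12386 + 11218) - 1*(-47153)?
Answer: 45985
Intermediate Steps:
(-12386 + 11218) - 1*(-47153) = -1168 + 47153 = 45985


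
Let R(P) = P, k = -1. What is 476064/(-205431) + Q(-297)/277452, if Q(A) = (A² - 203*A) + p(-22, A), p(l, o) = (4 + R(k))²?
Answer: -3762094687/2111008956 ≈ -1.7821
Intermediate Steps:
p(l, o) = 9 (p(l, o) = (4 - 1)² = 3² = 9)
Q(A) = 9 + A² - 203*A (Q(A) = (A² - 203*A) + 9 = 9 + A² - 203*A)
476064/(-205431) + Q(-297)/277452 = 476064/(-205431) + (9 + (-297)² - 203*(-297))/277452 = 476064*(-1/205431) + (9 + 88209 + 60291)*(1/277452) = -158688/68477 + 148509*(1/277452) = -158688/68477 + 16501/30828 = -3762094687/2111008956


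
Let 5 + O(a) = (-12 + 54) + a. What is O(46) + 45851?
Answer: 45934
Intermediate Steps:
O(a) = 37 + a (O(a) = -5 + ((-12 + 54) + a) = -5 + (42 + a) = 37 + a)
O(46) + 45851 = (37 + 46) + 45851 = 83 + 45851 = 45934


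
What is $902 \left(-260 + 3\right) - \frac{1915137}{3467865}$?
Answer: $- \frac{267967190749}{1155955} \approx -2.3181 \cdot 10^{5}$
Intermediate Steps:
$902 \left(-260 + 3\right) - \frac{1915137}{3467865} = 902 \left(-257\right) - 1915137 \cdot \frac{1}{3467865} = -231814 - \frac{638379}{1155955} = - \frac{267967190749}{1155955}$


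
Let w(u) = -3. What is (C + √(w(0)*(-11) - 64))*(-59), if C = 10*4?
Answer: -2360 - 59*I*√31 ≈ -2360.0 - 328.5*I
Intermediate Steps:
C = 40
(C + √(w(0)*(-11) - 64))*(-59) = (40 + √(-3*(-11) - 64))*(-59) = (40 + √(33 - 64))*(-59) = (40 + √(-31))*(-59) = (40 + I*√31)*(-59) = -2360 - 59*I*√31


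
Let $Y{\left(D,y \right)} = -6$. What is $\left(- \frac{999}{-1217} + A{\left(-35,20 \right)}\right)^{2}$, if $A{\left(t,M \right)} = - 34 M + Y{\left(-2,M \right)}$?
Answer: $\frac{695327502769}{1481089} \approx 4.6947 \cdot 10^{5}$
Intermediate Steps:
$A{\left(t,M \right)} = -6 - 34 M$ ($A{\left(t,M \right)} = - 34 M - 6 = -6 - 34 M$)
$\left(- \frac{999}{-1217} + A{\left(-35,20 \right)}\right)^{2} = \left(- \frac{999}{-1217} - 686\right)^{2} = \left(\left(-999\right) \left(- \frac{1}{1217}\right) - 686\right)^{2} = \left(\frac{999}{1217} - 686\right)^{2} = \left(- \frac{833863}{1217}\right)^{2} = \frac{695327502769}{1481089}$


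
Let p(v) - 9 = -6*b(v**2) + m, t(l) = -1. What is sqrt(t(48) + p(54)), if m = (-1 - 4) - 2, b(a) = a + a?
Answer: I*sqrt(34991) ≈ 187.06*I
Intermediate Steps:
b(a) = 2*a
m = -7 (m = -5 - 2 = -7)
p(v) = 2 - 12*v**2 (p(v) = 9 + (-12*v**2 - 7) = 9 + (-7 - 12*v**2) = 2 - 12*v**2)
sqrt(t(48) + p(54)) = sqrt(-1 + (2 - 12*54**2)) = sqrt(-1 + (2 - 12*2916)) = sqrt(-1 + (2 - 34992)) = sqrt(-1 - 34990) = sqrt(-34991) = I*sqrt(34991)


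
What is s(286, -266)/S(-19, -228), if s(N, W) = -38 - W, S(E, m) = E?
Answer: -12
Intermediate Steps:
s(286, -266)/S(-19, -228) = (-38 - 1*(-266))/(-19) = (-38 + 266)*(-1/19) = 228*(-1/19) = -12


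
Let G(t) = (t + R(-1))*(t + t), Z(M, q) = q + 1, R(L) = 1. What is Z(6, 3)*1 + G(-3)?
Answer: 16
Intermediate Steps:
Z(M, q) = 1 + q
G(t) = 2*t*(1 + t) (G(t) = (t + 1)*(t + t) = (1 + t)*(2*t) = 2*t*(1 + t))
Z(6, 3)*1 + G(-3) = (1 + 3)*1 + 2*(-3)*(1 - 3) = 4*1 + 2*(-3)*(-2) = 4 + 12 = 16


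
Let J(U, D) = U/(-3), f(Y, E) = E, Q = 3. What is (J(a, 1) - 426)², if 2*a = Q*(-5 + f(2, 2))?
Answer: 720801/4 ≈ 1.8020e+5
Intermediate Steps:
a = -9/2 (a = (3*(-5 + 2))/2 = (3*(-3))/2 = (½)*(-9) = -9/2 ≈ -4.5000)
J(U, D) = -U/3 (J(U, D) = U*(-⅓) = -U/3)
(J(a, 1) - 426)² = (-⅓*(-9/2) - 426)² = (3/2 - 426)² = (-849/2)² = 720801/4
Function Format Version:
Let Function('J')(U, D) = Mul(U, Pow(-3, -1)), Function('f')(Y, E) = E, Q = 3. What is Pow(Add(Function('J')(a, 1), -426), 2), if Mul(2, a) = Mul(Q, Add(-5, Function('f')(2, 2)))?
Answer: Rational(720801, 4) ≈ 1.8020e+5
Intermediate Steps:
a = Rational(-9, 2) (a = Mul(Rational(1, 2), Mul(3, Add(-5, 2))) = Mul(Rational(1, 2), Mul(3, -3)) = Mul(Rational(1, 2), -9) = Rational(-9, 2) ≈ -4.5000)
Function('J')(U, D) = Mul(Rational(-1, 3), U) (Function('J')(U, D) = Mul(U, Rational(-1, 3)) = Mul(Rational(-1, 3), U))
Pow(Add(Function('J')(a, 1), -426), 2) = Pow(Add(Mul(Rational(-1, 3), Rational(-9, 2)), -426), 2) = Pow(Add(Rational(3, 2), -426), 2) = Pow(Rational(-849, 2), 2) = Rational(720801, 4)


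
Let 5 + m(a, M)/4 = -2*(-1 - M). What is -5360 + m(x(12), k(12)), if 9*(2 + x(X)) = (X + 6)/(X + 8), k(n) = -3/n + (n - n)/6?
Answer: -5374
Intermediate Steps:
k(n) = -3/n (k(n) = -3/n + 0*(1/6) = -3/n + 0 = -3/n)
x(X) = -2 + (6 + X)/(9*(8 + X)) (x(X) = -2 + ((X + 6)/(X + 8))/9 = -2 + ((6 + X)/(8 + X))/9 = -2 + (6 + X)/(9*(8 + X)))
m(a, M) = -12 + 8*M (m(a, M) = -20 + 4*(-2*(-1 - M)) = -20 + 4*(2 + 2*M) = -20 + (8 + 8*M) = -12 + 8*M)
-5360 + m(x(12), k(12)) = -5360 + (-12 + 8*(-3/12)) = -5360 + (-12 + 8*(-3*1/12)) = -5360 + (-12 + 8*(-1/4)) = -5360 + (-12 - 2) = -5360 - 14 = -5374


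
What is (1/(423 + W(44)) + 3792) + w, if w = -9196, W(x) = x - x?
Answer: -2285891/423 ≈ -5404.0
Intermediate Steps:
W(x) = 0
(1/(423 + W(44)) + 3792) + w = (1/(423 + 0) + 3792) - 9196 = (1/423 + 3792) - 9196 = 1604017/423 - 9196 = -2285891/423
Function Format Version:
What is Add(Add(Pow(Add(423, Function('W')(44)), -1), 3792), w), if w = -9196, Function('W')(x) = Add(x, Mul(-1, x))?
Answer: Rational(-2285891, 423) ≈ -5404.0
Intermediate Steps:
Function('W')(x) = 0
Add(Add(Pow(Add(423, Function('W')(44)), -1), 3792), w) = Add(Add(Pow(Add(423, 0), -1), 3792), -9196) = Add(Add(Pow(423, -1), 3792), -9196) = Add(Add(Rational(1, 423), 3792), -9196) = Add(Rational(1604017, 423), -9196) = Rational(-2285891, 423)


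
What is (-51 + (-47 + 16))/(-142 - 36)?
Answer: 41/89 ≈ 0.46067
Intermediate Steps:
(-51 + (-47 + 16))/(-142 - 36) = (-51 - 31)/(-178) = -82*(-1/178) = 41/89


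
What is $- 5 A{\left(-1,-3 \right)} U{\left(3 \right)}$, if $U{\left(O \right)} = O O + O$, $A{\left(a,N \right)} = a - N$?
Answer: $-120$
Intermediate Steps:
$U{\left(O \right)} = O + O^{2}$ ($U{\left(O \right)} = O^{2} + O = O + O^{2}$)
$- 5 A{\left(-1,-3 \right)} U{\left(3 \right)} = - 5 \left(-1 - -3\right) 3 \left(1 + 3\right) = - 5 \left(-1 + 3\right) 3 \cdot 4 = \left(-5\right) 2 \cdot 12 = \left(-10\right) 12 = -120$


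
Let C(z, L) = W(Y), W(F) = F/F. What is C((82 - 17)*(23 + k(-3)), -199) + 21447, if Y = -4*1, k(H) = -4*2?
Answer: 21448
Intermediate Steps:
k(H) = -8
Y = -4
W(F) = 1
C(z, L) = 1
C((82 - 17)*(23 + k(-3)), -199) + 21447 = 1 + 21447 = 21448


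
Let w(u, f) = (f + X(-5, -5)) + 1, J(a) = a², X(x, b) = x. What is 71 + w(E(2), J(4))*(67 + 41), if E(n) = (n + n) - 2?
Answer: 1367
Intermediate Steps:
E(n) = -2 + 2*n (E(n) = 2*n - 2 = -2 + 2*n)
w(u, f) = -4 + f (w(u, f) = (f - 5) + 1 = (-5 + f) + 1 = -4 + f)
71 + w(E(2), J(4))*(67 + 41) = 71 + (-4 + 4²)*(67 + 41) = 71 + (-4 + 16)*108 = 71 + 12*108 = 71 + 1296 = 1367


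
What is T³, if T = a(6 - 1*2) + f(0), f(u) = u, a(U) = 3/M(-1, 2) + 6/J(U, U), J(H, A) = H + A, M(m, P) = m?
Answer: -729/64 ≈ -11.391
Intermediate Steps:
J(H, A) = A + H
a(U) = -3 + 3/U (a(U) = 3/(-1) + 6/(U + U) = 3*(-1) + 6/((2*U)) = -3 + 6*(1/(2*U)) = -3 + 3/U)
T = -9/4 (T = (-3 + 3/(6 - 1*2)) + 0 = (-3 + 3/(6 - 2)) + 0 = (-3 + 3/4) + 0 = (-3 + 3*(¼)) + 0 = (-3 + ¾) + 0 = -9/4 + 0 = -9/4 ≈ -2.2500)
T³ = (-9/4)³ = -729/64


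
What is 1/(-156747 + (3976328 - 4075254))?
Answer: -1/255673 ≈ -3.9112e-6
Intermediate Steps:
1/(-156747 + (3976328 - 4075254)) = 1/(-156747 - 98926) = 1/(-255673) = -1/255673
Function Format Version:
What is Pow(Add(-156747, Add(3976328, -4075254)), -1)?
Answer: Rational(-1, 255673) ≈ -3.9112e-6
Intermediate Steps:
Pow(Add(-156747, Add(3976328, -4075254)), -1) = Pow(Add(-156747, -98926), -1) = Pow(-255673, -1) = Rational(-1, 255673)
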